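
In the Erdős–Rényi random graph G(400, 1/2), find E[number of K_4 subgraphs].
E[# K_4] = C(400, 4) · (1/2)^C(4, 2) = 1050739900 / 2^6 = 262684975/16 = 16417810.9375

For each 4-subset S of vertices (there are C(400, 4) = 1050739900 such S), let X_S = 1 if S induces a K_4 (all C(4, 2) = 6 edges present). Then P(X_S = 1) = (1/2)^6 = 1/64. By linearity of expectation, E[# K_4] = C(400, 4) · (1/2)^6 = 1050739900 / 64 = 262684975/16 = 16417810.9375.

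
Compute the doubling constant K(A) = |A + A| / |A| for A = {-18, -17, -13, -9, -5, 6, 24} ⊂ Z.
K = |A + A| / |A| = 25/7

Enumerate A + A = {a + b : a, b ∈ A}. With |A| = 7, there are |A|^2 = 49 ordered sum pairs; collecting distinct values, A + A = {-36, -35, -34, -31, -30, -27, -26, -23, -22, -18, -14, -12, -11, -10, -7, -3, 1, 6, 7, 11, 12, 15, 19, 30, 48}, so |A + A| = 25. Thus K = 25/7. For comparison, the minimum possible |A + A| over all 7-element sets is 2·7 − 1 = 13 (so min K = 13/7), attained only by arithmetic progressions.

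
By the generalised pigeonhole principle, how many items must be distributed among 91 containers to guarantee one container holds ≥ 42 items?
n = (42 − 1)·91 + 1 = 3732

By the generalised pigeonhole principle, to guarantee some box contains ≥ r objects we need more than (r − 1) · k objects total. Threshold: n = (r − 1) · k + 1. With r = 42 and k = 91: n = 41 · 91 + 1 = 3731 + 1 = 3732. For n = 3731 = 41 · 91, we can put exactly 41 objects in every box, avoiding 42 in any single one — so 3732 is tight.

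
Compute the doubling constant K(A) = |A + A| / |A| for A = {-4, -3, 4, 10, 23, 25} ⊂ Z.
K = |A + A| / |A| = 20/6 = 10/3

Enumerate A + A = {a + b : a, b ∈ A}. With |A| = 6, there are |A|^2 = 36 ordered sum pairs; collecting distinct values, A + A = {-8, -7, -6, 0, 1, 6, 7, 8, 14, 19, 20, 21, 22, 27, 29, 33, 35, 46, 48, 50}, so |A + A| = 20. Thus K = 20/6 = 10/3. For comparison, the minimum possible |A + A| over all 6-element sets is 2·6 − 1 = 11 (so min K = 11/6), attained only by arithmetic progressions.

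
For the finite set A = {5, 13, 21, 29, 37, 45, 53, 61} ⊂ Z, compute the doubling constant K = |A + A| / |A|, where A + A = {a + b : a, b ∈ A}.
K = |A + A| / |A| = 15/8

Enumerate A + A = {a + b : a, b ∈ A}. With |A| = 8, there are |A|^2 = 64 ordered sum pairs; collecting distinct values, A + A = {10, 18, 26, 34, 42, 50, 58, 66, 74, 82, 90, 98, 106, 114, 122}, so |A + A| = 15. Thus K = 15/8. Here |A + A| = 2|A| − 1 = 15, the minimum possible — so K = 15/8 is minimal, which holds iff A is an arithmetic progression.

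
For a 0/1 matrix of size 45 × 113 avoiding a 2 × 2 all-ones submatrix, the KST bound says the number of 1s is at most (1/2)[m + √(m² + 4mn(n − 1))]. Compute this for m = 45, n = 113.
z(45, 113; 2, 2) ≤ (1/2)[45 + √(45² + 4·45·113·112)] = (1/2)[45 + √2280105] = 777.5008

Kővári–Sós–Turán: let r_1, ..., r_45 be the row sums and z = Σ r_i the total number of 1s. Each pair of columns can share at most one row with both entries 1 (else a 2×2 all-ones block appears), so Σ_i C(r_i, 2) ≤ C(113, 2) = 6328. By convexity Σ_i C(r_i, 2) ≥ 45·C(z/45, 2) = z(z − 45)/(2·45), giving z² − 45z − 45·113·112 ≤ 0 and hence z ≤ (1/2)[45 + √(2025 + 4·569520)] = (1/2)[45 + √2280105] ≈ (1/2)(45 + 1510.0017) = 777.5008.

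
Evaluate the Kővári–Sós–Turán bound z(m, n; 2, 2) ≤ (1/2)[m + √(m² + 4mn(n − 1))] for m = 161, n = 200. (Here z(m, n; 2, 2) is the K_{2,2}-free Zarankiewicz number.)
z(161, 200; 2, 2) ≤ (1/2)[161 + √(161² + 4·161·200·199)] = (1/2)[161 + √25657121] = 2613.1429

Kővári–Sós–Turán: let r_1, ..., r_161 be the row sums and z = Σ r_i the total number of 1s. Each pair of columns can share at most one row with both entries 1 (else a 2×2 all-ones block appears), so Σ_i C(r_i, 2) ≤ C(200, 2) = 19900. By convexity Σ_i C(r_i, 2) ≥ 161·C(z/161, 2) = z(z − 161)/(2·161), giving z² − 161z − 161·200·199 ≤ 0 and hence z ≤ (1/2)[161 + √(25921 + 4·6407800)] = (1/2)[161 + √25657121] ≈ (1/2)(161 + 5065.2859) = 2613.1429.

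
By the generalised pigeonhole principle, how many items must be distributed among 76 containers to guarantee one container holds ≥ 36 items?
n = (36 − 1)·76 + 1 = 2661

By the generalised pigeonhole principle, to guarantee some box contains ≥ r objects we need more than (r − 1) · k objects total. Threshold: n = (r − 1) · k + 1. With r = 36 and k = 76: n = 35 · 76 + 1 = 2660 + 1 = 2661. For n = 2660 = 35 · 76, we can put exactly 35 objects in every box, avoiding 36 in any single one — so 2661 is tight.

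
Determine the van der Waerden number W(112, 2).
W(112, 2) = 112 + 1 = 113

A 2-term AP is any pair of integers, so a monochromatic 2-AP exists iff some colour is used at least twice. With 112 colours, the colouring i ↦ i on {1, ..., 112} uses each colour once, avoiding any monochromatic pair, so W(112, 2) > 112. For {1, ..., 113}, pigeonhole forces two integers of the same colour, which form a monochromatic 2-AP. Hence W(112, 2) = 113.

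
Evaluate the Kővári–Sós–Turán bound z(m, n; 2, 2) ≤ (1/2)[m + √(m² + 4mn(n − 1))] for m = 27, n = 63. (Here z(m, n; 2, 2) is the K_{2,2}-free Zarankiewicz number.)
z(27, 63; 2, 2) ≤ (1/2)[27 + √(27² + 4·27·63·62)] = (1/2)[27 + √422577] = 338.5296

Kővári–Sós–Turán: let r_1, ..., r_27 be the row sums and z = Σ r_i the total number of 1s. Each pair of columns can share at most one row with both entries 1 (else a 2×2 all-ones block appears), so Σ_i C(r_i, 2) ≤ C(63, 2) = 1953. By convexity Σ_i C(r_i, 2) ≥ 27·C(z/27, 2) = z(z − 27)/(2·27), giving z² − 27z − 27·63·62 ≤ 0 and hence z ≤ (1/2)[27 + √(729 + 4·105462)] = (1/2)[27 + √422577] ≈ (1/2)(27 + 650.0592) = 338.5296.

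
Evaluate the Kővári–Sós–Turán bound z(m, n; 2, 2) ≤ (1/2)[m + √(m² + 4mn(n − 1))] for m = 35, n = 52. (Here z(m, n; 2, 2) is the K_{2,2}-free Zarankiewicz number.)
z(35, 52; 2, 2) ≤ (1/2)[35 + √(35² + 4·35·52·51)] = (1/2)[35 + √372505] = 322.6659

Kővári–Sós–Turán: let r_1, ..., r_35 be the row sums and z = Σ r_i the total number of 1s. Each pair of columns can share at most one row with both entries 1 (else a 2×2 all-ones block appears), so Σ_i C(r_i, 2) ≤ C(52, 2) = 1326. By convexity Σ_i C(r_i, 2) ≥ 35·C(z/35, 2) = z(z − 35)/(2·35), giving z² − 35z − 35·52·51 ≤ 0 and hence z ≤ (1/2)[35 + √(1225 + 4·92820)] = (1/2)[35 + √372505] ≈ (1/2)(35 + 610.3319) = 322.6659.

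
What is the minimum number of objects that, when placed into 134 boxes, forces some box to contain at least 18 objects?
n = (18 − 1)·134 + 1 = 2279

By the generalised pigeonhole principle, to guarantee some box contains ≥ r objects we need more than (r − 1) · k objects total. Threshold: n = (r − 1) · k + 1. With r = 18 and k = 134: n = 17 · 134 + 1 = 2278 + 1 = 2279. For n = 2278 = 17 · 134, we can put exactly 17 objects in every box, avoiding 18 in any single one — so 2279 is tight.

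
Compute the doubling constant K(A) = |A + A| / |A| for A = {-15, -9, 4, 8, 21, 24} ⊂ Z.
K = |A + A| / |A| = 20/6 = 10/3

Enumerate A + A = {a + b : a, b ∈ A}. With |A| = 6, there are |A|^2 = 36 ordered sum pairs; collecting distinct values, A + A = {-30, -24, -18, -11, -7, -5, -1, 6, 8, 9, 12, 15, 16, 25, 28, 29, 32, 42, 45, 48}, so |A + A| = 20. Thus K = 20/6 = 10/3. For comparison, the minimum possible |A + A| over all 6-element sets is 2·6 − 1 = 11 (so min K = 11/6), attained only by arithmetic progressions.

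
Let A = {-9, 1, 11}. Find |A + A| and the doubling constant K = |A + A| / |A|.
K = |A + A| / |A| = 5/3

Enumerate A + A = {a + b : a, b ∈ A}. With |A| = 3, there are |A|^2 = 9 ordered sum pairs; collecting distinct values, A + A = {-18, -8, 2, 12, 22}, so |A + A| = 5. Thus K = 5/3. Here |A + A| = 2|A| − 1 = 5, the minimum possible — so K = 5/3 is minimal, which holds iff A is an arithmetic progression.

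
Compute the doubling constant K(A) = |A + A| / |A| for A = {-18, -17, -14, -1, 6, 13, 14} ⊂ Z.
K = |A + A| / |A| = 26/7

Enumerate A + A = {a + b : a, b ∈ A}. With |A| = 7, there are |A|^2 = 49 ordered sum pairs; collecting distinct values, A + A = {-36, -35, -34, -32, -31, -28, -19, -18, -15, -12, -11, -8, -5, -4, -3, -2, -1, 0, 5, 12, 13, 19, 20, 26, 27, 28}, so |A + A| = 26. Thus K = 26/7. For comparison, the minimum possible |A + A| over all 7-element sets is 2·7 − 1 = 13 (so min K = 13/7), attained only by arithmetic progressions.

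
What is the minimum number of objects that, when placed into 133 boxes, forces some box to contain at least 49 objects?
n = (49 − 1)·133 + 1 = 6385

By the generalised pigeonhole principle, to guarantee some box contains ≥ r objects we need more than (r − 1) · k objects total. Threshold: n = (r − 1) · k + 1. With r = 49 and k = 133: n = 48 · 133 + 1 = 6384 + 1 = 6385. For n = 6384 = 48 · 133, we can put exactly 48 objects in every box, avoiding 49 in any single one — so 6385 is tight.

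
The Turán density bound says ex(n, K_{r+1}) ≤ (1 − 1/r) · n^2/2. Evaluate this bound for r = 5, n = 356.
Turán density bound = (4/5) · 356^2/2 = 253472/5 ≈ 50694.4

Turán's theorem: ex(n, K_{r+1}) is achieved by the complete r-partite Turán graph T(n, r) with parts as balanced as possible, and is at most (1 − 1/r) · n^2/2. For r = 5, n = 356: the density bound is (4/5) · 126736/2 = 253472/5 ≈ 50694.4. The integer-valued extremum is e(T(356, 5)) = 50694, which is strictly less than the density bound 253472/5 since 5 ∤ 356 (the parts of T(356, 5) cannot all be equal).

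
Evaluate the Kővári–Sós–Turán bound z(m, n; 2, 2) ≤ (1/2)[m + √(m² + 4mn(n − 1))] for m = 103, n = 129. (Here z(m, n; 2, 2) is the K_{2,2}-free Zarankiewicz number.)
z(103, 129; 2, 2) ≤ (1/2)[103 + √(103² + 4·103·129·128)] = (1/2)[103 + √6813553] = 1356.6392

Kővári–Sós–Turán: let r_1, ..., r_103 be the row sums and z = Σ r_i the total number of 1s. Each pair of columns can share at most one row with both entries 1 (else a 2×2 all-ones block appears), so Σ_i C(r_i, 2) ≤ C(129, 2) = 8256. By convexity Σ_i C(r_i, 2) ≥ 103·C(z/103, 2) = z(z − 103)/(2·103), giving z² − 103z − 103·129·128 ≤ 0 and hence z ≤ (1/2)[103 + √(10609 + 4·1700736)] = (1/2)[103 + √6813553] ≈ (1/2)(103 + 2610.2783) = 1356.6392.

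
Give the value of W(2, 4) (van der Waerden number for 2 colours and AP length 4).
W(2, 4) = 35

W(2, 4) = 35. The lower bound W(2, 4) > 34 comes from an explicit good 2-colouring of [1, 34]; the upper bound W(2, 4) ≤ 35 was verified by exhaustive search over 2-colourings of [1, 35].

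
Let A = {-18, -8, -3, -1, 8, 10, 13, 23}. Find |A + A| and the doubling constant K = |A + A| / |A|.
K = |A + A| / |A| = 32/8 = 4

Enumerate A + A = {a + b : a, b ∈ A}. With |A| = 8, there are |A|^2 = 64 ordered sum pairs; collecting distinct values, A + A = {-36, -26, -21, -19, -16, -11, -10, -9, -8, -6, -5, -4, -2, 0, 2, 5, 7, 9, 10, 12, 15, 16, 18, 20, 21, 22, 23, 26, 31, 33, 36, 46}, so |A + A| = 32. Thus K = 32/8 = 4. For comparison, the minimum possible |A + A| over all 8-element sets is 2·8 − 1 = 15 (so min K = 15/8), attained only by arithmetic progressions.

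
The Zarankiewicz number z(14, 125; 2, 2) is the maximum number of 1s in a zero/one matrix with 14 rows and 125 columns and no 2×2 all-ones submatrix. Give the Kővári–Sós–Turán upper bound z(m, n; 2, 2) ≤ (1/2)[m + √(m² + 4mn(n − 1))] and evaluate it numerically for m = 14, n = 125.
z(14, 125; 2, 2) ≤ (1/2)[14 + √(14² + 4·14·125·124)] = (1/2)[14 + √868196] = 472.8852

Kővári–Sós–Turán: let r_1, ..., r_14 be the row sums and z = Σ r_i the total number of 1s. Each pair of columns can share at most one row with both entries 1 (else a 2×2 all-ones block appears), so Σ_i C(r_i, 2) ≤ C(125, 2) = 7750. By convexity Σ_i C(r_i, 2) ≥ 14·C(z/14, 2) = z(z − 14)/(2·14), giving z² − 14z − 14·125·124 ≤ 0 and hence z ≤ (1/2)[14 + √(196 + 4·217000)] = (1/2)[14 + √868196] ≈ (1/2)(14 + 931.7704) = 472.8852.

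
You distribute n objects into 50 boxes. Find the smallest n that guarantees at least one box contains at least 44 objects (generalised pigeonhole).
n = (44 − 1)·50 + 1 = 2151

By the generalised pigeonhole principle, to guarantee some box contains ≥ r objects we need more than (r − 1) · k objects total. Threshold: n = (r − 1) · k + 1. With r = 44 and k = 50: n = 43 · 50 + 1 = 2150 + 1 = 2151. For n = 2150 = 43 · 50, we can put exactly 43 objects in every box, avoiding 44 in any single one — so 2151 is tight.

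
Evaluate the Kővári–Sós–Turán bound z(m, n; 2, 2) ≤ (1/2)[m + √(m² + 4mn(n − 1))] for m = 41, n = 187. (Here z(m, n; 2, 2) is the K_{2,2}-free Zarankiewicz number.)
z(41, 187; 2, 2) ≤ (1/2)[41 + √(41² + 4·41·187·186)] = (1/2)[41 + √5705929] = 1214.8543

Kővári–Sós–Turán: let r_1, ..., r_41 be the row sums and z = Σ r_i the total number of 1s. Each pair of columns can share at most one row with both entries 1 (else a 2×2 all-ones block appears), so Σ_i C(r_i, 2) ≤ C(187, 2) = 17391. By convexity Σ_i C(r_i, 2) ≥ 41·C(z/41, 2) = z(z − 41)/(2·41), giving z² − 41z − 41·187·186 ≤ 0 and hence z ≤ (1/2)[41 + √(1681 + 4·1426062)] = (1/2)[41 + √5705929] ≈ (1/2)(41 + 2388.7086) = 1214.8543.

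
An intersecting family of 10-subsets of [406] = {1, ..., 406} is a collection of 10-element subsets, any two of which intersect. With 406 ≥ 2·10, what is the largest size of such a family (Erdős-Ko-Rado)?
max |F| = C(405, 9) = 738678218556850650

Erdős-Ko-Rado (1961): when n ≥ 2k, max |F| = C(n−1, k−1). The bound is attained by the star {A : i ∈ A} for any fixed i ∈ [n]. Here C(406−1, 10−1) = C(405, 9) = 738678218556850650.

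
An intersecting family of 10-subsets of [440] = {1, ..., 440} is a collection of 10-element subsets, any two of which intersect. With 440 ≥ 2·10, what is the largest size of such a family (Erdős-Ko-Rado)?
max |F| = C(439, 9) = 1536637487366218962

The Erdős-Ko-Rado theorem states: for n ≥ 2k, an intersecting family of k-subsets of an n-element set has size at most C(n − 1, k − 1), with equality for 'star' families {A ⊆ [n] : |A| = k, i ∈ A} (fix an element i). For n = 440, k = 10: C(439, 9) = 1536637487366218962.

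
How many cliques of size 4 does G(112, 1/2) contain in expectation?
E[# K_4] = C(112, 4) · (1/2)^C(4, 2) = 6210820 / 2^6 = 1552705/16 = 97044.0625

For each 4-subset S of vertices (there are C(112, 4) = 6210820 such S), let X_S = 1 if S induces a K_4 (all C(4, 2) = 6 edges present). Then P(X_S = 1) = (1/2)^6 = 1/64. By linearity of expectation, E[# K_4] = C(112, 4) · (1/2)^6 = 6210820 / 64 = 1552705/16 = 97044.0625.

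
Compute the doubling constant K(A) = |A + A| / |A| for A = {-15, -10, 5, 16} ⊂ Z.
K = |A + A| / |A| = 10/4 = 5/2

Enumerate A + A = {a + b : a, b ∈ A}. With |A| = 4, there are |A|^2 = 16 ordered sum pairs; collecting distinct values, A + A = {-30, -25, -20, -10, -5, 1, 6, 10, 21, 32}, so |A + A| = 10. Thus K = 10/4 = 5/2. For comparison, the minimum possible |A + A| over all 4-element sets is 2·4 − 1 = 7 (so min K = 7/4), attained only by arithmetic progressions.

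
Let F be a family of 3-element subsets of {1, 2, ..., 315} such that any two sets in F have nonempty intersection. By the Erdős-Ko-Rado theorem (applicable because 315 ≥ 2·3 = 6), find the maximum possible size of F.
max |F| = C(314, 2) = 49141

The Erdős-Ko-Rado theorem states: for n ≥ 2k, an intersecting family of k-subsets of an n-element set has size at most C(n − 1, k − 1), with equality for 'star' families {A ⊆ [n] : |A| = k, i ∈ A} (fix an element i). For n = 315, k = 3: C(314, 2) = 49141.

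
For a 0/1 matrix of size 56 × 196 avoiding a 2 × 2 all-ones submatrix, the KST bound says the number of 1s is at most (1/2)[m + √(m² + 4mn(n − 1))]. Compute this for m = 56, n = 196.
z(56, 196; 2, 2) ≤ (1/2)[56 + √(56² + 4·56·196·195)] = (1/2)[56 + √8564416] = 1491.2512

Kővári–Sós–Turán: let r_1, ..., r_56 be the row sums and z = Σ r_i the total number of 1s. Each pair of columns can share at most one row with both entries 1 (else a 2×2 all-ones block appears), so Σ_i C(r_i, 2) ≤ C(196, 2) = 19110. By convexity Σ_i C(r_i, 2) ≥ 56·C(z/56, 2) = z(z − 56)/(2·56), giving z² − 56z − 56·196·195 ≤ 0 and hence z ≤ (1/2)[56 + √(3136 + 4·2140320)] = (1/2)[56 + √8564416] ≈ (1/2)(56 + 2926.5023) = 1491.2512.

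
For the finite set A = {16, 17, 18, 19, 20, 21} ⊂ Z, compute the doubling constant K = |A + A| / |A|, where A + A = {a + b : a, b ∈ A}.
K = |A + A| / |A| = 11/6

Enumerate A + A = {a + b : a, b ∈ A}. With |A| = 6, there are |A|^2 = 36 ordered sum pairs; collecting distinct values, A + A = {32, 33, 34, 35, 36, 37, 38, 39, 40, 41, 42}, so |A + A| = 11. Thus K = 11/6. Here |A + A| = 2|A| − 1 = 11, the minimum possible — so K = 11/6 is minimal, which holds iff A is an arithmetic progression.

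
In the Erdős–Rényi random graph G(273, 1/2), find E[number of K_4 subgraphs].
E[# K_4] = C(273, 4) · (1/2)^C(4, 2) = 226387980 / 2^6 = 56596995/16 = 3537312.1875

For each 4-subset S of vertices (there are C(273, 4) = 226387980 such S), let X_S = 1 if S induces a K_4 (all C(4, 2) = 6 edges present). Then P(X_S = 1) = (1/2)^6 = 1/64. By linearity of expectation, E[# K_4] = C(273, 4) · (1/2)^6 = 226387980 / 64 = 56596995/16 = 3537312.1875.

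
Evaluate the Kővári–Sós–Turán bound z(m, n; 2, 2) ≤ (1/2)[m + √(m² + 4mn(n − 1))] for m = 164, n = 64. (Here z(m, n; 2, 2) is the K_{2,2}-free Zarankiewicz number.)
z(164, 64; 2, 2) ≤ (1/2)[164 + √(164² + 4·164·64·63)] = (1/2)[164 + √2671888] = 899.2955

Kővári–Sós–Turán: let r_1, ..., r_164 be the row sums and z = Σ r_i the total number of 1s. Each pair of columns can share at most one row with both entries 1 (else a 2×2 all-ones block appears), so Σ_i C(r_i, 2) ≤ C(64, 2) = 2016. By convexity Σ_i C(r_i, 2) ≥ 164·C(z/164, 2) = z(z − 164)/(2·164), giving z² − 164z − 164·64·63 ≤ 0 and hence z ≤ (1/2)[164 + √(26896 + 4·661248)] = (1/2)[164 + √2671888] ≈ (1/2)(164 + 1634.5911) = 899.2955.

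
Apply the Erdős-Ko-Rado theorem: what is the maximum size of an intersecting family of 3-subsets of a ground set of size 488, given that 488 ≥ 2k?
max |F| = C(487, 2) = 118341

Erdős-Ko-Rado (1961): when n ≥ 2k, max |F| = C(n−1, k−1). The bound is attained by the star {A : i ∈ A} for any fixed i ∈ [n]. Here C(488−1, 3−1) = C(487, 2) = 118341.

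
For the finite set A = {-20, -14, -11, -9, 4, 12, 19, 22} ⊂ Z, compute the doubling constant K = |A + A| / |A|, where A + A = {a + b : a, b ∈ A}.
K = |A + A| / |A| = 34/8 = 17/4

Enumerate A + A = {a + b : a, b ∈ A}. With |A| = 8, there are |A|^2 = 64 ordered sum pairs; collecting distinct values, A + A = {-40, -34, -31, -29, -28, -25, -23, -22, -20, -18, -16, -10, -8, -7, -5, -2, -1, 1, 2, 3, 5, 8, 10, 11, 13, 16, 23, 24, 26, 31, 34, 38, 41, 44}, so |A + A| = 34. Thus K = 34/8 = 17/4. For comparison, the minimum possible |A + A| over all 8-element sets is 2·8 − 1 = 15 (so min K = 15/8), attained only by arithmetic progressions.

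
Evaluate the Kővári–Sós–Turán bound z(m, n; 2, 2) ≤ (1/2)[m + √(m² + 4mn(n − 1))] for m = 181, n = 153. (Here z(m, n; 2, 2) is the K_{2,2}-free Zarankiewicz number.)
z(181, 153; 2, 2) ≤ (1/2)[181 + √(181² + 4·181·153·152)] = (1/2)[181 + √16870105] = 2144.1617

Kővári–Sós–Turán: let r_1, ..., r_181 be the row sums and z = Σ r_i the total number of 1s. Each pair of columns can share at most one row with both entries 1 (else a 2×2 all-ones block appears), so Σ_i C(r_i, 2) ≤ C(153, 2) = 11628. By convexity Σ_i C(r_i, 2) ≥ 181·C(z/181, 2) = z(z − 181)/(2·181), giving z² − 181z − 181·153·152 ≤ 0 and hence z ≤ (1/2)[181 + √(32761 + 4·4209336)] = (1/2)[181 + √16870105] ≈ (1/2)(181 + 4107.3233) = 2144.1617.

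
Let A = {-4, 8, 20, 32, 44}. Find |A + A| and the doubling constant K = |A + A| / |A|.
K = |A + A| / |A| = 9/5

Enumerate A + A = {a + b : a, b ∈ A}. With |A| = 5, there are |A|^2 = 25 ordered sum pairs; collecting distinct values, A + A = {-8, 4, 16, 28, 40, 52, 64, 76, 88}, so |A + A| = 9. Thus K = 9/5. Here |A + A| = 2|A| − 1 = 9, the minimum possible — so K = 9/5 is minimal, which holds iff A is an arithmetic progression.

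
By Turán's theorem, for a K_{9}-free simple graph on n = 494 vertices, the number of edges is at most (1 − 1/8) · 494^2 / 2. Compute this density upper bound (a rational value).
Turán density bound = (7/8) · 494^2/2 = 427063/4 ≈ 106765.75

Turán's theorem: ex(n, K_{r+1}) is achieved by the complete r-partite Turán graph T(n, r) with parts as balanced as possible, and is at most (1 − 1/r) · n^2/2. For r = 8, n = 494: the density bound is (7/8) · 244036/2 = 427063/4 ≈ 106765.75. The integer-valued extremum is e(T(494, 8)) = 106765, which is strictly less than the density bound 427063/4 since 8 ∤ 494 (the parts of T(494, 8) cannot all be equal).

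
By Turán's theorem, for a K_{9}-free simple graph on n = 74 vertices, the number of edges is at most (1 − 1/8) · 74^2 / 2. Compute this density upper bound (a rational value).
Turán density bound = (7/8) · 74^2/2 = 9583/4 ≈ 2395.75

Turán's theorem: ex(n, K_{r+1}) is achieved by the complete r-partite Turán graph T(n, r) with parts as balanced as possible, and is at most (1 − 1/r) · n^2/2. For r = 8, n = 74: the density bound is (7/8) · 5476/2 = 9583/4 ≈ 2395.75. The integer-valued extremum is e(T(74, 8)) = 2395, which is strictly less than the density bound 9583/4 since 8 ∤ 74 (the parts of T(74, 8) cannot all be equal).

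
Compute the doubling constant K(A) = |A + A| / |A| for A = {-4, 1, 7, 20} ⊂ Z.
K = |A + A| / |A| = 10/4 = 5/2

Enumerate A + A = {a + b : a, b ∈ A}. With |A| = 4, there are |A|^2 = 16 ordered sum pairs; collecting distinct values, A + A = {-8, -3, 2, 3, 8, 14, 16, 21, 27, 40}, so |A + A| = 10. Thus K = 10/4 = 5/2. For comparison, the minimum possible |A + A| over all 4-element sets is 2·4 − 1 = 7 (so min K = 7/4), attained only by arithmetic progressions.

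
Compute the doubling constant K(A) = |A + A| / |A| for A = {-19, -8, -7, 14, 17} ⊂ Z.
K = |A + A| / |A| = 15/5 = 3

Enumerate A + A = {a + b : a, b ∈ A}. With |A| = 5, there are |A|^2 = 25 ordered sum pairs; collecting distinct values, A + A = {-38, -27, -26, -16, -15, -14, -5, -2, 6, 7, 9, 10, 28, 31, 34}, so |A + A| = 15. Thus K = 15/5 = 3. For comparison, the minimum possible |A + A| over all 5-element sets is 2·5 − 1 = 9 (so min K = 9/5), attained only by arithmetic progressions.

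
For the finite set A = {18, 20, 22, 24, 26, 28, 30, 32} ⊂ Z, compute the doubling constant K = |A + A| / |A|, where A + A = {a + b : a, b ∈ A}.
K = |A + A| / |A| = 15/8

Enumerate A + A = {a + b : a, b ∈ A}. With |A| = 8, there are |A|^2 = 64 ordered sum pairs; collecting distinct values, A + A = {36, 38, 40, 42, 44, 46, 48, 50, 52, 54, 56, 58, 60, 62, 64}, so |A + A| = 15. Thus K = 15/8. Here |A + A| = 2|A| − 1 = 15, the minimum possible — so K = 15/8 is minimal, which holds iff A is an arithmetic progression.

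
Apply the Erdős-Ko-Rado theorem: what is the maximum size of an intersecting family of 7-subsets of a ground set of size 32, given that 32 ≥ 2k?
max |F| = C(31, 6) = 736281

The Erdős-Ko-Rado theorem states: for n ≥ 2k, an intersecting family of k-subsets of an n-element set has size at most C(n − 1, k − 1), with equality for 'star' families {A ⊆ [n] : |A| = k, i ∈ A} (fix an element i). For n = 32, k = 7: C(31, 6) = 736281.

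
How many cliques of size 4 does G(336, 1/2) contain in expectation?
E[# K_4] = C(336, 4) · (1/2)^C(4, 2) = 521631180 / 2^6 = 130407795/16 = 8150487.1875

For each 4-subset S of vertices (there are C(336, 4) = 521631180 such S), let X_S = 1 if S induces a K_4 (all C(4, 2) = 6 edges present). Then P(X_S = 1) = (1/2)^6 = 1/64. By linearity of expectation, E[# K_4] = C(336, 4) · (1/2)^6 = 521631180 / 64 = 130407795/16 = 8150487.1875.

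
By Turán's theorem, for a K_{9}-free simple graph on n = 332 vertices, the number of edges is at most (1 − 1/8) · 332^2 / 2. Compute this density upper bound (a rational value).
Turán density bound = (7/8) · 332^2/2 = 48223

Turán's theorem: ex(n, K_{r+1}) is achieved by the complete r-partite Turán graph T(n, r) with parts as balanced as possible, and is at most (1 − 1/r) · n^2/2. For r = 8, n = 332: the density bound is (7/8) · 110224/2 = 48223. The integer-valued extremum is e(T(332, 8)) = 48222, which is strictly less than the density bound 48223 since 8 ∤ 332 (the parts of T(332, 8) cannot all be equal).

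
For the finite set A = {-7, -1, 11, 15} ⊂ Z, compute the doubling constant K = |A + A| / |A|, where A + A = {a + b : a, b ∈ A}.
K = |A + A| / |A| = 10/4 = 5/2

Enumerate A + A = {a + b : a, b ∈ A}. With |A| = 4, there are |A|^2 = 16 ordered sum pairs; collecting distinct values, A + A = {-14, -8, -2, 4, 8, 10, 14, 22, 26, 30}, so |A + A| = 10. Thus K = 10/4 = 5/2. For comparison, the minimum possible |A + A| over all 4-element sets is 2·4 − 1 = 7 (so min K = 7/4), attained only by arithmetic progressions.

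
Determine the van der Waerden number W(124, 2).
W(124, 2) = 124 + 1 = 125

A 2-term AP is any pair of integers, so a monochromatic 2-AP exists iff some colour is used at least twice. With 124 colours, the colouring i ↦ i on {1, ..., 124} uses each colour once, avoiding any monochromatic pair, so W(124, 2) > 124. For {1, ..., 125}, pigeonhole forces two integers of the same colour, which form a monochromatic 2-AP. Hence W(124, 2) = 125.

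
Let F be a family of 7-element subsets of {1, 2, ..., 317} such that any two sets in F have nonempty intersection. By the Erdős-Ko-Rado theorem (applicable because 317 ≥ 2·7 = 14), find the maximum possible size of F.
max |F| = C(316, 6) = 1318420990068

The Erdős-Ko-Rado theorem states: for n ≥ 2k, an intersecting family of k-subsets of an n-element set has size at most C(n − 1, k − 1), with equality for 'star' families {A ⊆ [n] : |A| = k, i ∈ A} (fix an element i). For n = 317, k = 7: C(316, 6) = 1318420990068.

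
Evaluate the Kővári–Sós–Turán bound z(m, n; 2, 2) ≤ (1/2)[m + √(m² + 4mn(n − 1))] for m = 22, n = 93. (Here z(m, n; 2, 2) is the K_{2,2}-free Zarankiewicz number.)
z(22, 93; 2, 2) ≤ (1/2)[22 + √(22² + 4·22·93·92)] = (1/2)[22 + √753412] = 444.9965

Kővári–Sós–Turán: let r_1, ..., r_22 be the row sums and z = Σ r_i the total number of 1s. Each pair of columns can share at most one row with both entries 1 (else a 2×2 all-ones block appears), so Σ_i C(r_i, 2) ≤ C(93, 2) = 4278. By convexity Σ_i C(r_i, 2) ≥ 22·C(z/22, 2) = z(z − 22)/(2·22), giving z² − 22z − 22·93·92 ≤ 0 and hence z ≤ (1/2)[22 + √(484 + 4·188232)] = (1/2)[22 + √753412] ≈ (1/2)(22 + 867.9931) = 444.9965.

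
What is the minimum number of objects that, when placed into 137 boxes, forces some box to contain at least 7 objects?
n = (7 − 1)·137 + 1 = 823

By the generalised pigeonhole principle, to guarantee some box contains ≥ r objects we need more than (r − 1) · k objects total. Threshold: n = (r − 1) · k + 1. With r = 7 and k = 137: n = 6 · 137 + 1 = 822 + 1 = 823. For n = 822 = 6 · 137, we can put exactly 6 objects in every box, avoiding 7 in any single one — so 823 is tight.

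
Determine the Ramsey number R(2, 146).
R(2, 146) = 146

R(2, k) = k for all k ≥ 2: in a 2-colouring of K_k, either some edge is red (a red K_2) or all edges are blue (a blue K_k). And K_{145} coloured all-blue has no blue K_146, so R(2, 146) > 145. Hence R(2, 146) = 146.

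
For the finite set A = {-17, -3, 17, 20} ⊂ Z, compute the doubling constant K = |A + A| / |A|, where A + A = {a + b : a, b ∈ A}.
K = |A + A| / |A| = 10/4 = 5/2

Enumerate A + A = {a + b : a, b ∈ A}. With |A| = 4, there are |A|^2 = 16 ordered sum pairs; collecting distinct values, A + A = {-34, -20, -6, 0, 3, 14, 17, 34, 37, 40}, so |A + A| = 10. Thus K = 10/4 = 5/2. For comparison, the minimum possible |A + A| over all 4-element sets is 2·4 − 1 = 7 (so min K = 7/4), attained only by arithmetic progressions.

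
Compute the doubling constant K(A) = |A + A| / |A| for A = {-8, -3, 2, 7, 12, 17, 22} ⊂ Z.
K = |A + A| / |A| = 13/7

Enumerate A + A = {a + b : a, b ∈ A}. With |A| = 7, there are |A|^2 = 49 ordered sum pairs; collecting distinct values, A + A = {-16, -11, -6, -1, 4, 9, 14, 19, 24, 29, 34, 39, 44}, so |A + A| = 13. Thus K = 13/7. Here |A + A| = 2|A| − 1 = 13, the minimum possible — so K = 13/7 is minimal, which holds iff A is an arithmetic progression.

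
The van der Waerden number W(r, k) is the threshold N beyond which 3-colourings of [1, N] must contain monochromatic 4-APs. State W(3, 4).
W(3, 4) = 293

W(3, 4) = 293. The lower bound W(3, 4) > 292 comes from an explicit good 3-colouring of [1, 292]; the upper bound W(3, 4) ≤ 293 was verified by exhaustive search over 3-colourings of [1, 293].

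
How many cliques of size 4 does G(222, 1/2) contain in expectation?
E[# K_4] = C(222, 4) · (1/2)^C(4, 2) = 98491965 / 2^6 = 1538936.953125

For each 4-subset S of vertices (there are C(222, 4) = 98491965 such S), let X_S = 1 if S induces a K_4 (all C(4, 2) = 6 edges present). Then P(X_S = 1) = (1/2)^6 = 1/64. By linearity of expectation, E[# K_4] = C(222, 4) · (1/2)^6 = 98491965 / 64 = 1538936.953125.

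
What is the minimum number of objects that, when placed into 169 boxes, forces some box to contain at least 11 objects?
n = (11 − 1)·169 + 1 = 1691

By the generalised pigeonhole principle, to guarantee some box contains ≥ r objects we need more than (r − 1) · k objects total. Threshold: n = (r − 1) · k + 1. With r = 11 and k = 169: n = 10 · 169 + 1 = 1690 + 1 = 1691. For n = 1690 = 10 · 169, we can put exactly 10 objects in every box, avoiding 11 in any single one — so 1691 is tight.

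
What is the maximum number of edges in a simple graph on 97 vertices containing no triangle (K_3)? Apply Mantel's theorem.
ex(97, K_3) = ⌊97^2/4⌋ = 2352

Mantel (1907): a triangle-free graph on n vertices has at most ⌊n^2/4⌋ edges, with equality for the complete bipartite graph K_{⌊n/2⌋, ⌈n/2⌉}. For n = 97: ⌊97^2/4⌋ = ⌊9409/4⌋ = 2352. The extremal graph is K_{48, 49}, which has 48·49 = 2352 edges.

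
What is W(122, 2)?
W(122, 2) = 122 + 1 = 123

A 2-term AP is any pair of integers, so a monochromatic 2-AP exists iff some colour is used at least twice. With 122 colours, the colouring i ↦ i on {1, ..., 122} uses each colour once, avoiding any monochromatic pair, so W(122, 2) > 122. For {1, ..., 123}, pigeonhole forces two integers of the same colour, which form a monochromatic 2-AP. Hence W(122, 2) = 123.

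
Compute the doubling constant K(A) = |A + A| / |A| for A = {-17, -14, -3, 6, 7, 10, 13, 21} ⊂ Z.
K = |A + A| / |A| = 31/8

Enumerate A + A = {a + b : a, b ∈ A}. With |A| = 8, there are |A|^2 = 64 ordered sum pairs; collecting distinct values, A + A = {-34, -31, -28, -20, -17, -11, -10, -8, -7, -6, -4, -1, 3, 4, 7, 10, 12, 13, 14, 16, 17, 18, 19, 20, 23, 26, 27, 28, 31, 34, 42}, so |A + A| = 31. Thus K = 31/8. For comparison, the minimum possible |A + A| over all 8-element sets is 2·8 − 1 = 15 (so min K = 15/8), attained only by arithmetic progressions.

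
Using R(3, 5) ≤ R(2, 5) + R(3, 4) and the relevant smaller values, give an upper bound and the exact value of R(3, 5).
R(3, 5) ≤ R(2, 5) + R(3, 4) = 5 + 9 = 14; exact value R(3, 5) = 14.

The Erdős–Szekeres recurrence R(r, s) ≤ R(r−1, s) + R(r, s−1) applied to (r, s) = (3, 5) gives
  R(3, 5) ≤ R(2, 5) + R(3, 4) = 5 + 9 = 14.
(Recall R(2, k) = k and R is symmetric.) Here the recurrence bound is tight: a matching lower-bound construction on K_{13} shows R(3, 5) > 13, so R(3, 5) = 14 exactly.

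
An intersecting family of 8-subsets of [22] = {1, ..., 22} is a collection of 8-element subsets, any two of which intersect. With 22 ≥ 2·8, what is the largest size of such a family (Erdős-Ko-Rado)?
max |F| = C(21, 7) = 116280

Erdős-Ko-Rado (1961): when n ≥ 2k, max |F| = C(n−1, k−1). The bound is attained by the star {A : i ∈ A} for any fixed i ∈ [n]. Here C(22−1, 8−1) = C(21, 7) = 116280.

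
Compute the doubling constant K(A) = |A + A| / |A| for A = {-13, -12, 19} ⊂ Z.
K = |A + A| / |A| = 6/3 = 2

Enumerate A + A = {a + b : a, b ∈ A}. With |A| = 3, there are |A|^2 = 9 ordered sum pairs; collecting distinct values, A + A = {-26, -25, -24, 6, 7, 38}, so |A + A| = 6. Thus K = 6/3 = 2. For comparison, the minimum possible |A + A| over all 3-element sets is 2·3 − 1 = 5 (so min K = 5/3), attained only by arithmetic progressions.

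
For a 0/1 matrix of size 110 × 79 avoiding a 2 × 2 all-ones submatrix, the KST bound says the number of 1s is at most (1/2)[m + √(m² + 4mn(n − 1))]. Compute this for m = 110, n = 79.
z(110, 79; 2, 2) ≤ (1/2)[110 + √(110² + 4·110·79·78)] = (1/2)[110 + √2723380] = 880.1333

Kővári–Sós–Turán: let r_1, ..., r_110 be the row sums and z = Σ r_i the total number of 1s. Each pair of columns can share at most one row with both entries 1 (else a 2×2 all-ones block appears), so Σ_i C(r_i, 2) ≤ C(79, 2) = 3081. By convexity Σ_i C(r_i, 2) ≥ 110·C(z/110, 2) = z(z − 110)/(2·110), giving z² − 110z − 110·79·78 ≤ 0 and hence z ≤ (1/2)[110 + √(12100 + 4·677820)] = (1/2)[110 + √2723380] ≈ (1/2)(110 + 1650.2666) = 880.1333.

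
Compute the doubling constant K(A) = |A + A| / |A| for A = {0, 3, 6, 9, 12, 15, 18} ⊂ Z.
K = |A + A| / |A| = 13/7

Enumerate A + A = {a + b : a, b ∈ A}. With |A| = 7, there are |A|^2 = 49 ordered sum pairs; collecting distinct values, A + A = {0, 3, 6, 9, 12, 15, 18, 21, 24, 27, 30, 33, 36}, so |A + A| = 13. Thus K = 13/7. Here |A + A| = 2|A| − 1 = 13, the minimum possible — so K = 13/7 is minimal, which holds iff A is an arithmetic progression.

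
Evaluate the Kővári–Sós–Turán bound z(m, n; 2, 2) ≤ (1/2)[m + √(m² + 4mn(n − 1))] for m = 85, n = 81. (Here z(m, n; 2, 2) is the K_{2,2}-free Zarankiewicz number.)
z(85, 81; 2, 2) ≤ (1/2)[85 + √(85² + 4·85·81·80)] = (1/2)[85 + √2210425] = 785.8749

Kővári–Sós–Turán: let r_1, ..., r_85 be the row sums and z = Σ r_i the total number of 1s. Each pair of columns can share at most one row with both entries 1 (else a 2×2 all-ones block appears), so Σ_i C(r_i, 2) ≤ C(81, 2) = 3240. By convexity Σ_i C(r_i, 2) ≥ 85·C(z/85, 2) = z(z − 85)/(2·85), giving z² − 85z − 85·81·80 ≤ 0 and hence z ≤ (1/2)[85 + √(7225 + 4·550800)] = (1/2)[85 + √2210425] ≈ (1/2)(85 + 1486.7498) = 785.8749.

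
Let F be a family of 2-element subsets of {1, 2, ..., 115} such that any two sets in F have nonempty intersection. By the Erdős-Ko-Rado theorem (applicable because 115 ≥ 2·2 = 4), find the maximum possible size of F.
max |F| = C(114, 1) = 114

Erdős-Ko-Rado (1961): when n ≥ 2k, max |F| = C(n−1, k−1). The bound is attained by the star {A : i ∈ A} for any fixed i ∈ [n]. Here C(115−1, 2−1) = C(114, 1) = 114.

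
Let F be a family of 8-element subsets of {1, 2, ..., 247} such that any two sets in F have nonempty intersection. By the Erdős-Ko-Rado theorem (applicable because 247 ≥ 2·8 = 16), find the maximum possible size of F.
max |F| = C(246, 7) = 9924540428880

Erdős-Ko-Rado (1961): when n ≥ 2k, max |F| = C(n−1, k−1). The bound is attained by the star {A : i ∈ A} for any fixed i ∈ [n]. Here C(247−1, 8−1) = C(246, 7) = 9924540428880.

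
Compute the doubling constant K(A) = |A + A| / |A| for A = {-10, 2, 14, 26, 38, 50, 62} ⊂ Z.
K = |A + A| / |A| = 13/7

Enumerate A + A = {a + b : a, b ∈ A}. With |A| = 7, there are |A|^2 = 49 ordered sum pairs; collecting distinct values, A + A = {-20, -8, 4, 16, 28, 40, 52, 64, 76, 88, 100, 112, 124}, so |A + A| = 13. Thus K = 13/7. Here |A + A| = 2|A| − 1 = 13, the minimum possible — so K = 13/7 is minimal, which holds iff A is an arithmetic progression.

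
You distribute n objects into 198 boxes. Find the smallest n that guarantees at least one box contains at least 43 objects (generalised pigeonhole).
n = (43 − 1)·198 + 1 = 8317

By the generalised pigeonhole principle, to guarantee some box contains ≥ r objects we need more than (r − 1) · k objects total. Threshold: n = (r − 1) · k + 1. With r = 43 and k = 198: n = 42 · 198 + 1 = 8316 + 1 = 8317. For n = 8316 = 42 · 198, we can put exactly 42 objects in every box, avoiding 43 in any single one — so 8317 is tight.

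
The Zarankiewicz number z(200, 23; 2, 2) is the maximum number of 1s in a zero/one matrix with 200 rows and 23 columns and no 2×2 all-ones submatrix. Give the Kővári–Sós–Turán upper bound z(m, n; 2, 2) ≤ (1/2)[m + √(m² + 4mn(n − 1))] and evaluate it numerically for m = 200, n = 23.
z(200, 23; 2, 2) ≤ (1/2)[200 + √(200² + 4·200·23·22)] = (1/2)[200 + √444800] = 433.4666

Kővári–Sós–Turán: let r_1, ..., r_200 be the row sums and z = Σ r_i the total number of 1s. Each pair of columns can share at most one row with both entries 1 (else a 2×2 all-ones block appears), so Σ_i C(r_i, 2) ≤ C(23, 2) = 253. By convexity Σ_i C(r_i, 2) ≥ 200·C(z/200, 2) = z(z − 200)/(2·200), giving z² − 200z − 200·23·22 ≤ 0 and hence z ≤ (1/2)[200 + √(40000 + 4·101200)] = (1/2)[200 + √444800] ≈ (1/2)(200 + 666.9333) = 433.4666.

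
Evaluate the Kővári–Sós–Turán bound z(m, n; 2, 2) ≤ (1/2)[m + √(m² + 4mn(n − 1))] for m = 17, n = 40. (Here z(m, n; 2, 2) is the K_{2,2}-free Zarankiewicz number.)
z(17, 40; 2, 2) ≤ (1/2)[17 + √(17² + 4·17·40·39)] = (1/2)[17 + √106369] = 171.5713

Kővári–Sós–Turán: let r_1, ..., r_17 be the row sums and z = Σ r_i the total number of 1s. Each pair of columns can share at most one row with both entries 1 (else a 2×2 all-ones block appears), so Σ_i C(r_i, 2) ≤ C(40, 2) = 780. By convexity Σ_i C(r_i, 2) ≥ 17·C(z/17, 2) = z(z − 17)/(2·17), giving z² − 17z − 17·40·39 ≤ 0 and hence z ≤ (1/2)[17 + √(289 + 4·26520)] = (1/2)[17 + √106369] ≈ (1/2)(17 + 326.1426) = 171.5713.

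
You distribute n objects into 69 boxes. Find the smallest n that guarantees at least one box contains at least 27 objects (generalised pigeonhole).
n = (27 − 1)·69 + 1 = 1795

By the generalised pigeonhole principle, to guarantee some box contains ≥ r objects we need more than (r − 1) · k objects total. Threshold: n = (r − 1) · k + 1. With r = 27 and k = 69: n = 26 · 69 + 1 = 1794 + 1 = 1795. For n = 1794 = 26 · 69, we can put exactly 26 objects in every box, avoiding 27 in any single one — so 1795 is tight.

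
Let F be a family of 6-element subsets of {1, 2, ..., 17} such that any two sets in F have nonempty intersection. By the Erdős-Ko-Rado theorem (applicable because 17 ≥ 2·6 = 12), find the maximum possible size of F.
max |F| = C(16, 5) = 4368

Erdős-Ko-Rado (1961): when n ≥ 2k, max |F| = C(n−1, k−1). The bound is attained by the star {A : i ∈ A} for any fixed i ∈ [n]. Here C(17−1, 6−1) = C(16, 5) = 4368.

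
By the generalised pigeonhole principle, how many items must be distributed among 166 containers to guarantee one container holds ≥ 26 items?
n = (26 − 1)·166 + 1 = 4151

By the generalised pigeonhole principle, to guarantee some box contains ≥ r objects we need more than (r − 1) · k objects total. Threshold: n = (r − 1) · k + 1. With r = 26 and k = 166: n = 25 · 166 + 1 = 4150 + 1 = 4151. For n = 4150 = 25 · 166, we can put exactly 25 objects in every box, avoiding 26 in any single one — so 4151 is tight.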